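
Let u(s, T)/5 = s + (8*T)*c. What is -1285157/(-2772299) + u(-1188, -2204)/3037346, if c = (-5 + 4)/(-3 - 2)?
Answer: 1919058920647/4210215639227 ≈ 0.45581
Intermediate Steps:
c = ⅕ (c = -1/(-5) = -1*(-⅕) = ⅕ ≈ 0.20000)
u(s, T) = 5*s + 8*T (u(s, T) = 5*(s + (8*T)*(⅕)) = 5*(s + 8*T/5) = 5*s + 8*T)
-1285157/(-2772299) + u(-1188, -2204)/3037346 = -1285157/(-2772299) + (5*(-1188) + 8*(-2204))/3037346 = -1285157*(-1/2772299) + (-5940 - 17632)*(1/3037346) = 1285157/2772299 - 23572*1/3037346 = 1285157/2772299 - 11786/1518673 = 1919058920647/4210215639227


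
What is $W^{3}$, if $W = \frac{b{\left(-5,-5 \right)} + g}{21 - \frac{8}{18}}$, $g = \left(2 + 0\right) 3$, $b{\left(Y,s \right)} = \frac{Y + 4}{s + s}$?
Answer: $\frac{165469149}{6331625000} \approx 0.026134$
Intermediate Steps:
$b{\left(Y,s \right)} = \frac{4 + Y}{2 s}$
$g = 6$ ($g = 2 \cdot 3 = 6$)
$W = \frac{549}{1850}$ ($W = \frac{\frac{4 - 5}{2 \left(-5\right)} + 6}{21 - \frac{8}{18}} = \frac{\frac{1}{2} \left(- \frac{1}{5}\right) \left(-1\right) + 6}{21 - \frac{4}{9}} = \frac{\frac{1}{10} + 6}{21 - \frac{4}{9}} = \frac{61}{10 \cdot \frac{185}{9}} = \frac{61}{10} \cdot \frac{9}{185} = \frac{549}{1850} \approx 0.29676$)
$W^{3} = \left(\frac{549}{1850}\right)^{3} = \frac{165469149}{6331625000}$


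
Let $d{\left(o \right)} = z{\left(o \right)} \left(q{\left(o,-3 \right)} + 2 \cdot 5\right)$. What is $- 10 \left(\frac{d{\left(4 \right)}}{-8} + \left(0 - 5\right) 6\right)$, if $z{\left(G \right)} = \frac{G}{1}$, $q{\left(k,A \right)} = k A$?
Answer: $290$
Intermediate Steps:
$q{\left(k,A \right)} = A k$
$z{\left(G \right)} = G$ ($z{\left(G \right)} = G 1 = G$)
$d{\left(o \right)} = o \left(10 - 3 o\right)$ ($d{\left(o \right)} = o \left(- 3 o + 2 \cdot 5\right) = o \left(- 3 o + 10\right) = o \left(10 - 3 o\right)$)
$- 10 \left(\frac{d{\left(4 \right)}}{-8} + \left(0 - 5\right) 6\right) = - 10 \left(\frac{4 \left(10 - 12\right)}{-8} + \left(0 - 5\right) 6\right) = - 10 \left(4 \left(10 - 12\right) \left(- \frac{1}{8}\right) - 30\right) = - 10 \left(4 \left(-2\right) \left(- \frac{1}{8}\right) - 30\right) = - 10 \left(\left(-8\right) \left(- \frac{1}{8}\right) - 30\right) = - 10 \left(1 - 30\right) = \left(-10\right) \left(-29\right) = 290$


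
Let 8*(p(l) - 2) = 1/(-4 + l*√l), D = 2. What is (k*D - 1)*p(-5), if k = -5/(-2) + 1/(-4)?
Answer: 3941/564 + 35*I*√5/2256 ≈ 6.9876 + 0.034691*I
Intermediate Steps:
k = 9/4 (k = -5*(-½) + 1*(-¼) = 5/2 - ¼ = 9/4 ≈ 2.2500)
p(l) = 2 + 1/(8*(-4 + l^(3/2))) (p(l) = 2 + 1/(8*(-4 + l*√l)) = 2 + 1/(8*(-4 + l^(3/2))))
(k*D - 1)*p(-5) = ((9/4)*2 - 1)*((-63 + 16*(-5)^(3/2))/(8*(-4 + (-5)^(3/2)))) = (9/2 - 1)*((-63 + 16*(-5*I*√5))/(8*(-4 - 5*I*√5))) = 7*((-63 - 80*I*√5)/(8*(-4 - 5*I*√5)))/2 = 7*(-63 - 80*I*√5)/(16*(-4 - 5*I*√5))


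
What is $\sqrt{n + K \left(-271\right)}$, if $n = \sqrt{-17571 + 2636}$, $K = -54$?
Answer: $\sqrt{14634 + i \sqrt{14935}} \approx 120.97 + 0.5051 i$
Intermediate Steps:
$n = i \sqrt{14935}$ ($n = \sqrt{-14935} = i \sqrt{14935} \approx 122.21 i$)
$\sqrt{n + K \left(-271\right)} = \sqrt{i \sqrt{14935} - -14634} = \sqrt{i \sqrt{14935} + 14634} = \sqrt{14634 + i \sqrt{14935}}$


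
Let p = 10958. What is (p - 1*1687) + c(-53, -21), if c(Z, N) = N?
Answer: 9250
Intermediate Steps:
(p - 1*1687) + c(-53, -21) = (10958 - 1*1687) - 21 = (10958 - 1687) - 21 = 9271 - 21 = 9250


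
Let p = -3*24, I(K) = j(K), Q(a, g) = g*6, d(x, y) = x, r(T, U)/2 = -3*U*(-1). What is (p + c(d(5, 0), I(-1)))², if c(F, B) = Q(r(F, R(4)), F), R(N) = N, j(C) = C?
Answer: 1764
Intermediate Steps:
r(T, U) = 6*U (r(T, U) = 2*(-3*U*(-1)) = 2*(3*U) = 6*U)
Q(a, g) = 6*g
I(K) = K
c(F, B) = 6*F
p = -72
(p + c(d(5, 0), I(-1)))² = (-72 + 6*5)² = (-72 + 30)² = (-42)² = 1764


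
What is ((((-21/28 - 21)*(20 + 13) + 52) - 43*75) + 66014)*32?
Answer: 1987944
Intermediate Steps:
((((-21/28 - 21)*(20 + 13) + 52) - 43*75) + 66014)*32 = ((((-21*1/28 - 21)*33 + 52) - 3225) + 66014)*32 = ((((-3/4 - 21)*33 + 52) - 3225) + 66014)*32 = (((-87/4*33 + 52) - 3225) + 66014)*32 = (((-2871/4 + 52) - 3225) + 66014)*32 = ((-2663/4 - 3225) + 66014)*32 = (-15563/4 + 66014)*32 = (248493/4)*32 = 1987944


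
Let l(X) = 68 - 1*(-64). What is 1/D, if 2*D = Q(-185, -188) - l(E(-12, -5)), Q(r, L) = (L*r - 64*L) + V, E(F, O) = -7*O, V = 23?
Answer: 2/46703 ≈ 4.2824e-5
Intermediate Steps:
l(X) = 132 (l(X) = 68 + 64 = 132)
Q(r, L) = 23 - 64*L + L*r (Q(r, L) = (L*r - 64*L) + 23 = (-64*L + L*r) + 23 = 23 - 64*L + L*r)
D = 46703/2 (D = ((23 - 64*(-188) - 188*(-185)) - 1*132)/2 = ((23 + 12032 + 34780) - 132)/2 = (46835 - 132)/2 = (1/2)*46703 = 46703/2 ≈ 23352.)
1/D = 1/(46703/2) = 2/46703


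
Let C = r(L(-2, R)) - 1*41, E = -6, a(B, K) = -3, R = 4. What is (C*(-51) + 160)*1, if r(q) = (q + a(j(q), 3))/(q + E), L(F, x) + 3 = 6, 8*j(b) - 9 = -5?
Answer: 2251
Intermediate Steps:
j(b) = ½ (j(b) = 9/8 + (⅛)*(-5) = 9/8 - 5/8 = ½)
L(F, x) = 3 (L(F, x) = -3 + 6 = 3)
r(q) = (-3 + q)/(-6 + q) (r(q) = (q - 3)/(q - 6) = (-3 + q)/(-6 + q))
C = -41 (C = (-3 + 3)/(-6 + 3) - 1*41 = 0/(-3) - 41 = -⅓*0 - 41 = 0 - 41 = -41)
(C*(-51) + 160)*1 = (-41*(-51) + 160)*1 = (2091 + 160)*1 = 2251*1 = 2251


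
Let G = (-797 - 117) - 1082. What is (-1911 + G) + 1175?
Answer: -2732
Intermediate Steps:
G = -1996 (G = -914 - 1082 = -1996)
(-1911 + G) + 1175 = (-1911 - 1996) + 1175 = -3907 + 1175 = -2732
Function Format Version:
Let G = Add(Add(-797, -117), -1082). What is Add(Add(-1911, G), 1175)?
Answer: -2732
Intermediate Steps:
G = -1996 (G = Add(-914, -1082) = -1996)
Add(Add(-1911, G), 1175) = Add(Add(-1911, -1996), 1175) = Add(-3907, 1175) = -2732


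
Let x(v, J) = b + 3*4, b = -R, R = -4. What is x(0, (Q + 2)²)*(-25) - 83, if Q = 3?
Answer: -483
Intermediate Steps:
b = 4 (b = -1*(-4) = 4)
x(v, J) = 16 (x(v, J) = 4 + 3*4 = 4 + 12 = 16)
x(0, (Q + 2)²)*(-25) - 83 = 16*(-25) - 83 = -400 - 83 = -483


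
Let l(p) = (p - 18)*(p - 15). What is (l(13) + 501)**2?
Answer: 261121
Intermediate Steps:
l(p) = (-18 + p)*(-15 + p)
(l(13) + 501)**2 = ((270 + 13**2 - 33*13) + 501)**2 = ((270 + 169 - 429) + 501)**2 = (10 + 501)**2 = 511**2 = 261121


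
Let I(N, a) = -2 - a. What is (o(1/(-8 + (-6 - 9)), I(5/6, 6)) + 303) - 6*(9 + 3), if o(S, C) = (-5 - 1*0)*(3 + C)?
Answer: 256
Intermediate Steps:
o(S, C) = -15 - 5*C (o(S, C) = (-5 + 0)*(3 + C) = -5*(3 + C) = -15 - 5*C)
(o(1/(-8 + (-6 - 9)), I(5/6, 6)) + 303) - 6*(9 + 3) = ((-15 - 5*(-2 - 1*6)) + 303) - 6*(9 + 3) = ((-15 - 5*(-2 - 6)) + 303) - 6*12 = ((-15 - 5*(-8)) + 303) - 72 = ((-15 + 40) + 303) - 72 = (25 + 303) - 72 = 328 - 72 = 256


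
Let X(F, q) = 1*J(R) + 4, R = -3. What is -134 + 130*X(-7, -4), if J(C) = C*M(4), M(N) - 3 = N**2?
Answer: -7024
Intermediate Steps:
M(N) = 3 + N**2
J(C) = 19*C (J(C) = C*(3 + 4**2) = C*(3 + 16) = C*19 = 19*C)
X(F, q) = -53 (X(F, q) = 1*(19*(-3)) + 4 = 1*(-57) + 4 = -57 + 4 = -53)
-134 + 130*X(-7, -4) = -134 + 130*(-53) = -134 - 6890 = -7024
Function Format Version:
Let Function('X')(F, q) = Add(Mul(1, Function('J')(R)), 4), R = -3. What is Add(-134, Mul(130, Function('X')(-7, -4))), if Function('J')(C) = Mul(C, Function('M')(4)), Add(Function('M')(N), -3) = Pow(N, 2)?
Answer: -7024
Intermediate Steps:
Function('M')(N) = Add(3, Pow(N, 2))
Function('J')(C) = Mul(19, C) (Function('J')(C) = Mul(C, Add(3, Pow(4, 2))) = Mul(C, Add(3, 16)) = Mul(C, 19) = Mul(19, C))
Function('X')(F, q) = -53 (Function('X')(F, q) = Add(Mul(1, Mul(19, -3)), 4) = Add(Mul(1, -57), 4) = Add(-57, 4) = -53)
Add(-134, Mul(130, Function('X')(-7, -4))) = Add(-134, Mul(130, -53)) = Add(-134, -6890) = -7024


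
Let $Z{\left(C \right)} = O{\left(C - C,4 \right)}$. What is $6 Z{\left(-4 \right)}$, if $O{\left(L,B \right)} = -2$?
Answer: $-12$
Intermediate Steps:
$Z{\left(C \right)} = -2$
$6 Z{\left(-4 \right)} = 6 \left(-2\right) = -12$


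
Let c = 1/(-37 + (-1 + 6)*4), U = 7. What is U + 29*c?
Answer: 90/17 ≈ 5.2941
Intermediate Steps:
c = -1/17 (c = 1/(-37 + 5*4) = 1/(-37 + 20) = 1/(-17) = -1/17 ≈ -0.058824)
U + 29*c = 7 + 29*(-1/17) = 7 - 29/17 = 90/17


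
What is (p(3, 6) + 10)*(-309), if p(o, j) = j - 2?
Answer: -4326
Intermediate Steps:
p(o, j) = -2 + j
(p(3, 6) + 10)*(-309) = ((-2 + 6) + 10)*(-309) = (4 + 10)*(-309) = 14*(-309) = -4326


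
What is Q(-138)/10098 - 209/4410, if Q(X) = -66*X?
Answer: 64067/74970 ≈ 0.85457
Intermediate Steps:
Q(-138)/10098 - 209/4410 = -66*(-138)/10098 - 209/4410 = 9108*(1/10098) - 209*1/4410 = 46/51 - 209/4410 = 64067/74970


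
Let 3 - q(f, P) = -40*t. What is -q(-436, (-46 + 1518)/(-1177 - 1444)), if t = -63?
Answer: 2517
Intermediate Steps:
q(f, P) = -2517 (q(f, P) = 3 - (-40)*(-63) = 3 - 1*2520 = 3 - 2520 = -2517)
-q(-436, (-46 + 1518)/(-1177 - 1444)) = -1*(-2517) = 2517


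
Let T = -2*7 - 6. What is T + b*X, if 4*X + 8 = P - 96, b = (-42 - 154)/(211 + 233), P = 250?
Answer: -8017/222 ≈ -36.113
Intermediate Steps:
b = -49/111 (b = -196/444 = -196*1/444 = -49/111 ≈ -0.44144)
X = 73/2 (X = -2 + (250 - 96)/4 = -2 + (¼)*154 = -2 + 77/2 = 73/2 ≈ 36.500)
T = -20 (T = -14 - 6 = -20)
T + b*X = -20 - 49/111*73/2 = -20 - 3577/222 = -8017/222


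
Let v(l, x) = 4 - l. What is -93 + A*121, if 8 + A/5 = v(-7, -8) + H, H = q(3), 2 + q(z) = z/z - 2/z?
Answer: 2141/3 ≈ 713.67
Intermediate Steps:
q(z) = -1 - 2/z (q(z) = -2 + (z/z - 2/z) = -2 + (1 - 2/z) = -1 - 2/z)
H = -5/3 (H = (-2 - 1*3)/3 = (-2 - 3)/3 = (⅓)*(-5) = -5/3 ≈ -1.6667)
A = 20/3 (A = -40 + 5*((4 - 1*(-7)) - 5/3) = -40 + 5*((4 + 7) - 5/3) = -40 + 5*(11 - 5/3) = -40 + 5*(28/3) = -40 + 140/3 = 20/3 ≈ 6.6667)
-93 + A*121 = -93 + (20/3)*121 = -93 + 2420/3 = 2141/3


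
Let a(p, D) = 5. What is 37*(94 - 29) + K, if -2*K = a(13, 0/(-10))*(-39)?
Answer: 5005/2 ≈ 2502.5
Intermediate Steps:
K = 195/2 (K = -5*(-39)/2 = -1/2*(-195) = 195/2 ≈ 97.500)
37*(94 - 29) + K = 37*(94 - 29) + 195/2 = 37*65 + 195/2 = 2405 + 195/2 = 5005/2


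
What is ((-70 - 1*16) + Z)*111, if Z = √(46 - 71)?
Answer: -9546 + 555*I ≈ -9546.0 + 555.0*I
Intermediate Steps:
Z = 5*I (Z = √(-25) = 5*I ≈ 5.0*I)
((-70 - 1*16) + Z)*111 = ((-70 - 1*16) + 5*I)*111 = ((-70 - 16) + 5*I)*111 = (-86 + 5*I)*111 = -9546 + 555*I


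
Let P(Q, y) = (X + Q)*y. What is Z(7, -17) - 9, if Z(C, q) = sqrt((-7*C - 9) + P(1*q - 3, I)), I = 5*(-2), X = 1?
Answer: -9 + 2*sqrt(33) ≈ 2.4891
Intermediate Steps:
I = -10
P(Q, y) = y*(1 + Q) (P(Q, y) = (1 + Q)*y = y*(1 + Q))
Z(C, q) = sqrt(11 - 10*q - 7*C) (Z(C, q) = sqrt((-7*C - 9) - 10*(1 + (1*q - 3))) = sqrt((-9 - 7*C) - 10*(1 + (q - 3))) = sqrt((-9 - 7*C) - 10*(1 + (-3 + q))) = sqrt((-9 - 7*C) - 10*(-2 + q)) = sqrt((-9 - 7*C) + (20 - 10*q)) = sqrt(11 - 10*q - 7*C))
Z(7, -17) - 9 = sqrt(11 - 10*(-17) - 7*7) - 9 = sqrt(11 + 170 - 49) - 9 = sqrt(132) - 9 = 2*sqrt(33) - 9 = -9 + 2*sqrt(33)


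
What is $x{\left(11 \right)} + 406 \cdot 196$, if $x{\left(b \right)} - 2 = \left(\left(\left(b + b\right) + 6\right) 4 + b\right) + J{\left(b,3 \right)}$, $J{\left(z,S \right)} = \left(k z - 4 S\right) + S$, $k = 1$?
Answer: $79703$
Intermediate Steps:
$J{\left(z,S \right)} = z - 3 S$ ($J{\left(z,S \right)} = \left(1 z - 4 S\right) + S = \left(z - 4 S\right) + S = z - 3 S$)
$x{\left(b \right)} = 17 + 10 b$ ($x{\left(b \right)} = 2 + \left(\left(\left(\left(b + b\right) + 6\right) 4 + b\right) + \left(b - 9\right)\right) = 2 + \left(\left(\left(2 b + 6\right) 4 + b\right) + \left(b - 9\right)\right) = 2 + \left(\left(\left(6 + 2 b\right) 4 + b\right) + \left(-9 + b\right)\right) = 2 + \left(\left(\left(24 + 8 b\right) + b\right) + \left(-9 + b\right)\right) = 2 + \left(\left(24 + 9 b\right) + \left(-9 + b\right)\right) = 2 + \left(15 + 10 b\right) = 17 + 10 b$)
$x{\left(11 \right)} + 406 \cdot 196 = \left(17 + 10 \cdot 11\right) + 406 \cdot 196 = \left(17 + 110\right) + 79576 = 127 + 79576 = 79703$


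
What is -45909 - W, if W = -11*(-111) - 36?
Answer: -47094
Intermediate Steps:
W = 1185 (W = 1221 - 36 = 1185)
-45909 - W = -45909 - 1*1185 = -45909 - 1185 = -47094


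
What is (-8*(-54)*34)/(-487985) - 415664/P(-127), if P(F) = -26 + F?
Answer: 11931502928/4391865 ≈ 2716.7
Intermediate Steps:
(-8*(-54)*34)/(-487985) - 415664/P(-127) = (-8*(-54)*34)/(-487985) - 415664/(-26 - 127) = (432*34)*(-1/487985) - 415664/(-153) = 14688*(-1/487985) - 415664*(-1/153) = -864/28705 + 415664/153 = 11931502928/4391865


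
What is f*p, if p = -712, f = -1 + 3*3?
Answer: -5696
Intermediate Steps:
f = 8 (f = -1 + 9 = 8)
f*p = 8*(-712) = -5696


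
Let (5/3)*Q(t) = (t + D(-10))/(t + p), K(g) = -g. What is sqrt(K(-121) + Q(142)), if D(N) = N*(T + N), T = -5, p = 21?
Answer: sqrt(81085165)/815 ≈ 11.049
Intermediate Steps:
D(N) = N*(-5 + N)
Q(t) = 3*(150 + t)/(5*(21 + t)) (Q(t) = 3*((t - 10*(-5 - 10))/(t + 21))/5 = 3*((t - 10*(-15))/(21 + t))/5 = 3*((t + 150)/(21 + t))/5 = 3*((150 + t)/(21 + t))/5 = 3*(150 + t)/(5*(21 + t)))
sqrt(K(-121) + Q(142)) = sqrt(-1*(-121) + 3*(150 + 142)/(5*(21 + 142))) = sqrt(121 + (3/5)*292/163) = sqrt(121 + (3/5)*(1/163)*292) = sqrt(121 + 876/815) = sqrt(99491/815) = sqrt(81085165)/815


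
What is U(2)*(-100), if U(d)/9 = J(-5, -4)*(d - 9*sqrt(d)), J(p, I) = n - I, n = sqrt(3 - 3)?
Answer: -7200 + 32400*sqrt(2) ≈ 38621.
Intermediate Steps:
n = 0 (n = sqrt(0) = 0)
J(p, I) = -I (J(p, I) = 0 - I = -I)
U(d) = -324*sqrt(d) + 36*d (U(d) = 9*((-1*(-4))*(d - 9*sqrt(d))) = 9*(4*(d - 9*sqrt(d))) = 9*(-36*sqrt(d) + 4*d) = -324*sqrt(d) + 36*d)
U(2)*(-100) = (-324*sqrt(2) + 36*2)*(-100) = (-324*sqrt(2) + 72)*(-100) = (72 - 324*sqrt(2))*(-100) = -7200 + 32400*sqrt(2)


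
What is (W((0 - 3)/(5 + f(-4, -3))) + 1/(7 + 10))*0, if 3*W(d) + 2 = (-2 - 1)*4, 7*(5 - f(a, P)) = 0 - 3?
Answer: 0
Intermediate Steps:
f(a, P) = 38/7 (f(a, P) = 5 - (0 - 3)/7 = 5 - ⅐*(-3) = 5 + 3/7 = 38/7)
W(d) = -14/3 (W(d) = -⅔ + ((-2 - 1)*4)/3 = -⅔ + (-3*4)/3 = -⅔ + (⅓)*(-12) = -⅔ - 4 = -14/3)
(W((0 - 3)/(5 + f(-4, -3))) + 1/(7 + 10))*0 = (-14/3 + 1/(7 + 10))*0 = (-14/3 + 1/17)*0 = -235/51*0 = 0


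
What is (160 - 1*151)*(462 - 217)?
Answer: 2205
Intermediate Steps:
(160 - 1*151)*(462 - 217) = (160 - 151)*245 = 9*245 = 2205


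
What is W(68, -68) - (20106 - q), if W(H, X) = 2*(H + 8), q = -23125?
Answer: -43079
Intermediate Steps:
W(H, X) = 16 + 2*H (W(H, X) = 2*(8 + H) = 16 + 2*H)
W(68, -68) - (20106 - q) = (16 + 2*68) - (20106 - 1*(-23125)) = (16 + 136) - (20106 + 23125) = 152 - 1*43231 = 152 - 43231 = -43079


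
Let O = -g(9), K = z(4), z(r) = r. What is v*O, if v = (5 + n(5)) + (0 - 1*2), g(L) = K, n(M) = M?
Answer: -32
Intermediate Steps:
K = 4
g(L) = 4
v = 8 (v = (5 + 5) + (0 - 1*2) = 10 + (0 - 2) = 10 - 2 = 8)
O = -4 (O = -1*4 = -4)
v*O = 8*(-4) = -32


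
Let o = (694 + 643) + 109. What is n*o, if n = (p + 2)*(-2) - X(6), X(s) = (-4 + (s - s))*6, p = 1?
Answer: 26028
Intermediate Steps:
X(s) = -24 (X(s) = (-4 + 0)*6 = -4*6 = -24)
n = 18 (n = (1 + 2)*(-2) - 1*(-24) = 3*(-2) + 24 = -6 + 24 = 18)
o = 1446 (o = 1337 + 109 = 1446)
n*o = 18*1446 = 26028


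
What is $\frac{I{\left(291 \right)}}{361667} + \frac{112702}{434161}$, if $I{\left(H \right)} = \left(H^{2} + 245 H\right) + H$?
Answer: $\frac{108605631221}{157021706387} \approx 0.69166$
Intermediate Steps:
$I{\left(H \right)} = H^{2} + 246 H$
$\frac{I{\left(291 \right)}}{361667} + \frac{112702}{434161} = \frac{291 \left(246 + 291\right)}{361667} + \frac{112702}{434161} = 291 \cdot 537 \cdot \frac{1}{361667} + 112702 \cdot \frac{1}{434161} = 156267 \cdot \frac{1}{361667} + \frac{112702}{434161} = \frac{156267}{361667} + \frac{112702}{434161} = \frac{108605631221}{157021706387}$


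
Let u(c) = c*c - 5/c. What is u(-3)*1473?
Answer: 15712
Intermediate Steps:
u(c) = c² - 5/c
u(-3)*1473 = ((-5 + (-3)³)/(-3))*1473 = -(-5 - 27)/3*1473 = -⅓*(-32)*1473 = (32/3)*1473 = 15712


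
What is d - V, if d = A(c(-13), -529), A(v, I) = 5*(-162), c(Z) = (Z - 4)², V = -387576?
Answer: 386766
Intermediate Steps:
c(Z) = (-4 + Z)²
A(v, I) = -810
d = -810
d - V = -810 - 1*(-387576) = -810 + 387576 = 386766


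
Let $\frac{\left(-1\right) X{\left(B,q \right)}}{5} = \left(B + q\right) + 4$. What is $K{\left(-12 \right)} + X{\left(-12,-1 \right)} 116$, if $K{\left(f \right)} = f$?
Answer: $5208$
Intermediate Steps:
$X{\left(B,q \right)} = -20 - 5 B - 5 q$ ($X{\left(B,q \right)} = - 5 \left(\left(B + q\right) + 4\right) = - 5 \left(4 + B + q\right) = -20 - 5 B - 5 q$)
$K{\left(-12 \right)} + X{\left(-12,-1 \right)} 116 = -12 + \left(-20 - -60 - -5\right) 116 = -12 + \left(-20 + 60 + 5\right) 116 = -12 + 45 \cdot 116 = -12 + 5220 = 5208$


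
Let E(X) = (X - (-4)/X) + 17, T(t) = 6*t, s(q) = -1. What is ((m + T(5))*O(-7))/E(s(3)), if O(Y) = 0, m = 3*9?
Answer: 0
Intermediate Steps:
m = 27
E(X) = 17 + X + 4/X (E(X) = (X + 4/X) + 17 = 17 + X + 4/X)
((m + T(5))*O(-7))/E(s(3)) = ((27 + 6*5)*0)/(17 - 1 + 4/(-1)) = ((27 + 30)*0)/(17 - 1 + 4*(-1)) = (57*0)/(17 - 1 - 4) = 0/12 = 0*(1/12) = 0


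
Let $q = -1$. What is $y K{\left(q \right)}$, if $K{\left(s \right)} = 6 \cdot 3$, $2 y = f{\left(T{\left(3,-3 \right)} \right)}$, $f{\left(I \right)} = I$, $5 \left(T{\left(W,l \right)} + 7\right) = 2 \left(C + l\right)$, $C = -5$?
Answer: $- \frac{459}{5} \approx -91.8$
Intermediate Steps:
$T{\left(W,l \right)} = -9 + \frac{2 l}{5}$ ($T{\left(W,l \right)} = -7 + \frac{2 \left(-5 + l\right)}{5} = -7 + \frac{-10 + 2 l}{5} = -7 + \left(-2 + \frac{2 l}{5}\right) = -9 + \frac{2 l}{5}$)
$y = - \frac{51}{10}$ ($y = \frac{-9 + \frac{2}{5} \left(-3\right)}{2} = \frac{-9 - \frac{6}{5}}{2} = \frac{1}{2} \left(- \frac{51}{5}\right) = - \frac{51}{10} \approx -5.1$)
$K{\left(s \right)} = 18$
$y K{\left(q \right)} = \left(- \frac{51}{10}\right) 18 = - \frac{459}{5}$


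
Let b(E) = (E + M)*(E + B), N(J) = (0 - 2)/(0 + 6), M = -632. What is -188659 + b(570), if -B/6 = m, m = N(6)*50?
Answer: -230199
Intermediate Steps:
N(J) = -⅓ (N(J) = -2/6 = -2*⅙ = -⅓)
m = -50/3 (m = -⅓*50 = -50/3 ≈ -16.667)
B = 100 (B = -6*(-50/3) = 100)
b(E) = (-632 + E)*(100 + E) (b(E) = (E - 632)*(E + 100) = (-632 + E)*(100 + E))
-188659 + b(570) = -188659 + (-63200 + 570² - 532*570) = -188659 + (-63200 + 324900 - 303240) = -188659 - 41540 = -230199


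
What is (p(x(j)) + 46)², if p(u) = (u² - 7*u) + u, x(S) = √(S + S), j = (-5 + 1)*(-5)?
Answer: 8836 - 2064*√10 ≈ 2309.1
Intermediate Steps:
j = 20 (j = -4*(-5) = 20)
x(S) = √2*√S (x(S) = √(2*S) = √2*√S)
p(u) = u² - 6*u
(p(x(j)) + 46)² = ((√2*√20)*(-6 + √2*√20) + 46)² = ((√2*(2*√5))*(-6 + √2*(2*√5)) + 46)² = ((2*√10)*(-6 + 2*√10) + 46)² = (2*√10*(-6 + 2*√10) + 46)² = (46 + 2*√10*(-6 + 2*√10))²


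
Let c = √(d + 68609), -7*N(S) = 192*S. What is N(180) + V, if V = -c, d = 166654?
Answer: -34560/7 - √235263 ≈ -5422.2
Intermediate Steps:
N(S) = -192*S/7
c = √235263 (c = √(166654 + 68609) = √235263 ≈ 485.04)
V = -√235263 ≈ -485.04
N(180) + V = -192/7*180 - √235263 = -34560/7 - √235263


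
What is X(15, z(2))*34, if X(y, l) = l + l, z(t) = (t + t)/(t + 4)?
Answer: 136/3 ≈ 45.333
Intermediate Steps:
z(t) = 2*t/(4 + t) (z(t) = (2*t)/(4 + t) = 2*t/(4 + t))
X(y, l) = 2*l
X(15, z(2))*34 = (2*(2*2/(4 + 2)))*34 = (2*(2*2/6))*34 = (2*(2*2*(⅙)))*34 = (2*(⅔))*34 = (4/3)*34 = 136/3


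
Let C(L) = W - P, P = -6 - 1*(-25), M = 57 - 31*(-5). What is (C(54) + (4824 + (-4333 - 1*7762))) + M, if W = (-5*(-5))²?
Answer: -6453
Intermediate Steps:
W = 625 (W = 25² = 625)
M = 212 (M = 57 + 155 = 212)
P = 19 (P = -6 + 25 = 19)
C(L) = 606 (C(L) = 625 - 1*19 = 625 - 19 = 606)
(C(54) + (4824 + (-4333 - 1*7762))) + M = (606 + (4824 + (-4333 - 1*7762))) + 212 = (606 + (4824 + (-4333 - 7762))) + 212 = (606 + (4824 - 12095)) + 212 = (606 - 7271) + 212 = -6665 + 212 = -6453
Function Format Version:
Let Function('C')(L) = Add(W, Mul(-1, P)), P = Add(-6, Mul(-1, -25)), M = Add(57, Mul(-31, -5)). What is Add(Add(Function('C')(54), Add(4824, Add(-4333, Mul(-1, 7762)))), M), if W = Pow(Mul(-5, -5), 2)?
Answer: -6453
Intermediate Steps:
W = 625 (W = Pow(25, 2) = 625)
M = 212 (M = Add(57, 155) = 212)
P = 19 (P = Add(-6, 25) = 19)
Function('C')(L) = 606 (Function('C')(L) = Add(625, Mul(-1, 19)) = Add(625, -19) = 606)
Add(Add(Function('C')(54), Add(4824, Add(-4333, Mul(-1, 7762)))), M) = Add(Add(606, Add(4824, Add(-4333, Mul(-1, 7762)))), 212) = Add(Add(606, Add(4824, Add(-4333, -7762))), 212) = Add(Add(606, Add(4824, -12095)), 212) = Add(Add(606, -7271), 212) = Add(-6665, 212) = -6453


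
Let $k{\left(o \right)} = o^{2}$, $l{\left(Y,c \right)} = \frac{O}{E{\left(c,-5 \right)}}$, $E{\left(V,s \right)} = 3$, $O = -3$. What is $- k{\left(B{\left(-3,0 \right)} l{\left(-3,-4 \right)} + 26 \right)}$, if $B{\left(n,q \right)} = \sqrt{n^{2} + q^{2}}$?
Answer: $-529$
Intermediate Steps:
$l{\left(Y,c \right)} = -1$ ($l{\left(Y,c \right)} = - \frac{3}{3} = \left(-3\right) \frac{1}{3} = -1$)
$- k{\left(B{\left(-3,0 \right)} l{\left(-3,-4 \right)} + 26 \right)} = - \left(\sqrt{\left(-3\right)^{2} + 0^{2}} \left(-1\right) + 26\right)^{2} = - \left(\sqrt{9 + 0} \left(-1\right) + 26\right)^{2} = - \left(\sqrt{9} \left(-1\right) + 26\right)^{2} = - \left(3 \left(-1\right) + 26\right)^{2} = - \left(-3 + 26\right)^{2} = - 23^{2} = \left(-1\right) 529 = -529$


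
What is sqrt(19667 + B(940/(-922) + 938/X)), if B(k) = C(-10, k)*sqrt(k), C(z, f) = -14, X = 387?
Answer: sqrt(69553564086987 - 3330264*sqrt(310388534))/59469 ≈ 140.18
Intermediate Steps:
B(k) = -14*sqrt(k)
sqrt(19667 + B(940/(-922) + 938/X)) = sqrt(19667 - 14*sqrt(940/(-922) + 938/387)) = sqrt(19667 - 14*sqrt(940*(-1/922) + 938*(1/387))) = sqrt(19667 - 14*sqrt(-470/461 + 938/387)) = sqrt(19667 - 56*sqrt(310388534)/59469)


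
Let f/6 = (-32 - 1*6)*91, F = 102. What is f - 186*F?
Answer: -39720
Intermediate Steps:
f = -20748 (f = 6*((-32 - 1*6)*91) = 6*((-32 - 6)*91) = 6*(-38*91) = 6*(-3458) = -20748)
f - 186*F = -20748 - 186*102 = -20748 - 18972 = -39720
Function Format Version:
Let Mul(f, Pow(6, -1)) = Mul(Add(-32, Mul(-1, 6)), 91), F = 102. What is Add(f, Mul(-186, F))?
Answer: -39720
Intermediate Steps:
f = -20748 (f = Mul(6, Mul(Add(-32, Mul(-1, 6)), 91)) = Mul(6, Mul(Add(-32, -6), 91)) = Mul(6, Mul(-38, 91)) = Mul(6, -3458) = -20748)
Add(f, Mul(-186, F)) = Add(-20748, Mul(-186, 102)) = Add(-20748, -18972) = -39720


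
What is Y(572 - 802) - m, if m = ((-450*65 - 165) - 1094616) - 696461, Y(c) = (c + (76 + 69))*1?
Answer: 1820407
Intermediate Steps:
Y(c) = 145 + c (Y(c) = (c + 145)*1 = (145 + c)*1 = 145 + c)
m = -1820492 (m = ((-29250 - 165) - 1094616) - 696461 = (-29415 - 1094616) - 696461 = -1124031 - 696461 = -1820492)
Y(572 - 802) - m = (145 + (572 - 802)) - 1*(-1820492) = (145 - 230) + 1820492 = -85 + 1820492 = 1820407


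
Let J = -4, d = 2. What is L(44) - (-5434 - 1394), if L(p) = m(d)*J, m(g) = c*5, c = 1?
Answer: 6808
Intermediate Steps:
m(g) = 5 (m(g) = 1*5 = 5)
L(p) = -20 (L(p) = 5*(-4) = -20)
L(44) - (-5434 - 1394) = -20 - (-5434 - 1394) = -20 - 1*(-6828) = -20 + 6828 = 6808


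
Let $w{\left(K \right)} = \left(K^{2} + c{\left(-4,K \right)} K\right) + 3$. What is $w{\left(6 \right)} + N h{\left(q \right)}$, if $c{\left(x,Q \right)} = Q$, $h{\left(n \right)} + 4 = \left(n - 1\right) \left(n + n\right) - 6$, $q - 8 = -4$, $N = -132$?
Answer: $-1773$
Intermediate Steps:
$q = 4$ ($q = 8 - 4 = 4$)
$h{\left(n \right)} = -10 + 2 n \left(-1 + n\right)$ ($h{\left(n \right)} = -4 + \left(\left(n - 1\right) \left(n + n\right) - 6\right) = -4 + \left(\left(-1 + n\right) 2 n - 6\right) = -4 + \left(2 n \left(-1 + n\right) - 6\right) = -4 + \left(-6 + 2 n \left(-1 + n\right)\right) = -10 + 2 n \left(-1 + n\right)$)
$w{\left(K \right)} = 3 + 2 K^{2}$ ($w{\left(K \right)} = \left(K^{2} + K K\right) + 3 = \left(K^{2} + K^{2}\right) + 3 = 2 K^{2} + 3 = 3 + 2 K^{2}$)
$w{\left(6 \right)} + N h{\left(q \right)} = \left(3 + 2 \cdot 6^{2}\right) - 132 \left(-10 - 8 + 2 \cdot 4^{2}\right) = \left(3 + 2 \cdot 36\right) - 132 \left(-10 - 8 + 2 \cdot 16\right) = \left(3 + 72\right) - 132 \left(-10 - 8 + 32\right) = 75 - 1848 = -1773$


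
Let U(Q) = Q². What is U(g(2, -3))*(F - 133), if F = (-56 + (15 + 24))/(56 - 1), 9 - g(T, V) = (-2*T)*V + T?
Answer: -36660/11 ≈ -3332.7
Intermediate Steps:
g(T, V) = 9 - T + 2*T*V (g(T, V) = 9 - ((-2*T)*V + T) = 9 - (-2*T*V + T) = 9 - (T - 2*T*V) = 9 + (-T + 2*T*V) = 9 - T + 2*T*V)
F = -17/55 (F = (-56 + 39)/55 = -17*1/55 = -17/55 ≈ -0.30909)
U(g(2, -3))*(F - 133) = (9 - 1*2 + 2*2*(-3))²*(-17/55 - 133) = (9 - 2 - 12)²*(-7332/55) = (-5)²*(-7332/55) = 25*(-7332/55) = -36660/11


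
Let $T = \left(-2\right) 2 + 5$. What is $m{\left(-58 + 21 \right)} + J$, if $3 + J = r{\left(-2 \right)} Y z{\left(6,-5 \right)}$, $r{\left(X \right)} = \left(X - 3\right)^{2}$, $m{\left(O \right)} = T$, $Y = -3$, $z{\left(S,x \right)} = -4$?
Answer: $298$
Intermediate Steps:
$T = 1$ ($T = -4 + 5 = 1$)
$m{\left(O \right)} = 1$
$r{\left(X \right)} = \left(-3 + X\right)^{2}$
$J = 297$ ($J = -3 + \left(-3 - 2\right)^{2} \left(-3\right) \left(-4\right) = -3 + \left(-5\right)^{2} \left(-3\right) \left(-4\right) = -3 + 25 \left(-3\right) \left(-4\right) = -3 - -300 = -3 + 300 = 297$)
$m{\left(-58 + 21 \right)} + J = 1 + 297 = 298$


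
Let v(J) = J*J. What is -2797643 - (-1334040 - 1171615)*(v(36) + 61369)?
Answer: 157014072932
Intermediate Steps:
v(J) = J²
-2797643 - (-1334040 - 1171615)*(v(36) + 61369) = -2797643 - (-1334040 - 1171615)*(36² + 61369) = -2797643 - (-2505655)*(1296 + 61369) = -2797643 - (-2505655)*62665 = -2797643 - 1*(-157016870575) = -2797643 + 157016870575 = 157014072932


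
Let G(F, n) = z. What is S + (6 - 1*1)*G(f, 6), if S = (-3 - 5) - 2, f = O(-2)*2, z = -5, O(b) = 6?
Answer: -35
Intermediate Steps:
f = 12 (f = 6*2 = 12)
G(F, n) = -5
S = -10 (S = -8 - 2 = -10)
S + (6 - 1*1)*G(f, 6) = -10 + (6 - 1*1)*(-5) = -10 + (6 - 1)*(-5) = -10 + 5*(-5) = -10 - 25 = -35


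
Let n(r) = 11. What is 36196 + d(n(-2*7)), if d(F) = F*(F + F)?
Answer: 36438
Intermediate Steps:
d(F) = 2*F² (d(F) = F*(2*F) = 2*F²)
36196 + d(n(-2*7)) = 36196 + 2*11² = 36196 + 2*121 = 36196 + 242 = 36438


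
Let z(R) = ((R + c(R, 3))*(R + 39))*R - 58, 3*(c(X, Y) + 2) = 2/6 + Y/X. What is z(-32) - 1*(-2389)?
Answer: 89362/9 ≈ 9929.1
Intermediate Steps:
c(X, Y) = -17/9 + Y/(3*X) (c(X, Y) = -2 + (2/6 + Y/X)/3 = -2 + (2*(⅙) + Y/X)/3 = -2 + (⅓ + Y/X)/3 = -2 + (⅑ + Y/(3*X)) = -17/9 + Y/(3*X))
z(R) = -58 + R*(39 + R)*(-17/9 + R + 1/R) (z(R) = ((R + (-17/9 + (⅓)*3/R))*(R + 39))*R - 58 = ((R + (-17/9 + 1/R))*(39 + R))*R - 58 = ((-17/9 + R + 1/R)*(39 + R))*R - 58 = ((39 + R)*(-17/9 + R + 1/R))*R - 58 = R*(39 + R)*(-17/9 + R + 1/R) - 58 = -58 + R*(39 + R)*(-17/9 + R + 1/R))
z(-32) - 1*(-2389) = (-19 + (-32)³ - 218/3*(-32) + (334/9)*(-32)²) - 1*(-2389) = (-19 - 32768 + 6976/3 + (334/9)*1024) + 2389 = (-19 - 32768 + 6976/3 + 342016/9) + 2389 = 67861/9 + 2389 = 89362/9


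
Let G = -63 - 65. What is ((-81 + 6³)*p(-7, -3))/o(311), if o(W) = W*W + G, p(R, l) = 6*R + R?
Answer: -945/13799 ≈ -0.068483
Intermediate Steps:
p(R, l) = 7*R
G = -128
o(W) = -128 + W² (o(W) = W*W - 128 = W² - 128 = -128 + W²)
((-81 + 6³)*p(-7, -3))/o(311) = ((-81 + 6³)*(7*(-7)))/(-128 + 311²) = ((-81 + 216)*(-49))/(-128 + 96721) = (135*(-49))/96593 = -6615*1/96593 = -945/13799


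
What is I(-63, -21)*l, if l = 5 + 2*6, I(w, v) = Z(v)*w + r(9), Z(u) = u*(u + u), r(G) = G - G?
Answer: -944622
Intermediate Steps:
r(G) = 0
Z(u) = 2*u**2 (Z(u) = u*(2*u) = 2*u**2)
I(w, v) = 2*w*v**2 (I(w, v) = (2*v**2)*w + 0 = 2*w*v**2 + 0 = 2*w*v**2)
l = 17 (l = 5 + 12 = 17)
I(-63, -21)*l = (2*(-63)*(-21)**2)*17 = (2*(-63)*441)*17 = -55566*17 = -944622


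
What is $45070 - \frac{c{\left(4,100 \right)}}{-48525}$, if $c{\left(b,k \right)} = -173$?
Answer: $\frac{2187021577}{48525} \approx 45070.0$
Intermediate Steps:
$45070 - \frac{c{\left(4,100 \right)}}{-48525} = 45070 - - \frac{173}{-48525} = 45070 - \left(-173\right) \left(- \frac{1}{48525}\right) = 45070 - \frac{173}{48525} = \frac{2187021577}{48525}$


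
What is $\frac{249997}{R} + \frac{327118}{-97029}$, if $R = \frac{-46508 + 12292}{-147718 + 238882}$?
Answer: $- \frac{552843148753555}{829986066} \approx -6.6609 \cdot 10^{5}$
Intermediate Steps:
$R = - \frac{8554}{22791}$ ($R = - \frac{34216}{91164} = \left(-34216\right) \frac{1}{91164} = - \frac{8554}{22791} \approx -0.37532$)
$\frac{249997}{R} + \frac{327118}{-97029} = \frac{249997}{- \frac{8554}{22791}} + \frac{327118}{-97029} = 249997 \left(- \frac{22791}{8554}\right) + 327118 \left(- \frac{1}{97029}\right) = - \frac{5697681627}{8554} - \frac{327118}{97029} = - \frac{552843148753555}{829986066}$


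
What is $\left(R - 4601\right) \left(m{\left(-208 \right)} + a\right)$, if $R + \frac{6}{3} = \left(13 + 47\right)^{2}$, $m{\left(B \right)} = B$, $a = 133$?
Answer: $75225$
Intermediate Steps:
$R = 3598$ ($R = -2 + \left(13 + 47\right)^{2} = -2 + 60^{2} = -2 + 3600 = 3598$)
$\left(R - 4601\right) \left(m{\left(-208 \right)} + a\right) = \left(3598 - 4601\right) \left(-208 + 133\right) = \left(-1003\right) \left(-75\right) = 75225$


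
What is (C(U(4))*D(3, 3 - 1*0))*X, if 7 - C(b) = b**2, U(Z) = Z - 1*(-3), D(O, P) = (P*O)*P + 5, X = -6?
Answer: 8064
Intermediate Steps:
D(O, P) = 5 + O*P**2 (D(O, P) = (O*P)*P + 5 = O*P**2 + 5 = 5 + O*P**2)
U(Z) = 3 + Z (U(Z) = Z + 3 = 3 + Z)
C(b) = 7 - b**2
(C(U(4))*D(3, 3 - 1*0))*X = ((7 - (3 + 4)**2)*(5 + 3*(3 - 1*0)**2))*(-6) = ((7 - 1*7**2)*(5 + 3*(3 + 0)**2))*(-6) = ((7 - 1*49)*(5 + 3*3**2))*(-6) = ((7 - 49)*(5 + 3*9))*(-6) = -42*(5 + 27)*(-6) = -42*32*(-6) = -1344*(-6) = 8064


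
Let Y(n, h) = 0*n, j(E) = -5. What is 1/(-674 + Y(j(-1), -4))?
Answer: -1/674 ≈ -0.0014837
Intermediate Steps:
Y(n, h) = 0
1/(-674 + Y(j(-1), -4)) = 1/(-674 + 0) = 1/(-674) = -1/674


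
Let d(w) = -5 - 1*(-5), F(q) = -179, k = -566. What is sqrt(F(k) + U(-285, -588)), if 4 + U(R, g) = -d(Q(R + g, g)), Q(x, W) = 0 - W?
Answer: I*sqrt(183) ≈ 13.528*I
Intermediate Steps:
Q(x, W) = -W
d(w) = 0 (d(w) = -5 + 5 = 0)
U(R, g) = -4 (U(R, g) = -4 - 1*0 = -4 + 0 = -4)
sqrt(F(k) + U(-285, -588)) = sqrt(-179 - 4) = sqrt(-183) = I*sqrt(183)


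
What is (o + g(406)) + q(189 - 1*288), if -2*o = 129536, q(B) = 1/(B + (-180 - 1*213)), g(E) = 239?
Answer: -31748269/492 ≈ -64529.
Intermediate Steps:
q(B) = 1/(-393 + B) (q(B) = 1/(B + (-180 - 213)) = 1/(B - 393) = 1/(-393 + B))
o = -64768 (o = -1/2*129536 = -64768)
(o + g(406)) + q(189 - 1*288) = (-64768 + 239) + 1/(-393 + (189 - 1*288)) = -64529 + 1/(-393 + (189 - 288)) = -64529 + 1/(-393 - 99) = -64529 + 1/(-492) = -64529 - 1/492 = -31748269/492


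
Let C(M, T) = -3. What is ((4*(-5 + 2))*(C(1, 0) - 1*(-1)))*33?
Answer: 792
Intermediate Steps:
((4*(-5 + 2))*(C(1, 0) - 1*(-1)))*33 = ((4*(-5 + 2))*(-3 - 1*(-1)))*33 = ((4*(-3))*(-3 + 1))*33 = -12*(-2)*33 = 24*33 = 792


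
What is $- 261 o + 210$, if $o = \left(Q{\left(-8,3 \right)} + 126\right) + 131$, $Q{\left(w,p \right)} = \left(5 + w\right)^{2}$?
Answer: $-69216$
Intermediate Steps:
$o = 266$ ($o = \left(\left(5 - 8\right)^{2} + 126\right) + 131 = \left(\left(-3\right)^{2} + 126\right) + 131 = \left(9 + 126\right) + 131 = 135 + 131 = 266$)
$- 261 o + 210 = \left(-261\right) 266 + 210 = -69426 + 210 = -69216$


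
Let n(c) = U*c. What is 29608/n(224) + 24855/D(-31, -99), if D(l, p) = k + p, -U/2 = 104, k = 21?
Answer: -1859541/5824 ≈ -319.29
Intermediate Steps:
U = -208 (U = -2*104 = -208)
n(c) = -208*c
D(l, p) = 21 + p
29608/n(224) + 24855/D(-31, -99) = 29608/((-208*224)) + 24855/(21 - 99) = 29608/(-46592) + 24855/(-78) = 29608*(-1/46592) + 24855*(-1/78) = -3701/5824 - 8285/26 = -1859541/5824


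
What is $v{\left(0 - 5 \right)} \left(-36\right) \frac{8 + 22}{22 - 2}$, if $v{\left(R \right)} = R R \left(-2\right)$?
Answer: $2700$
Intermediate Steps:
$v{\left(R \right)} = - 2 R^{2}$ ($v{\left(R \right)} = R^{2} \left(-2\right) = - 2 R^{2}$)
$v{\left(0 - 5 \right)} \left(-36\right) \frac{8 + 22}{22 - 2} = - 2 \left(0 - 5\right)^{2} \left(-36\right) \frac{8 + 22}{22 - 2} = - 2 \left(-5\right)^{2} \left(-36\right) \frac{30}{20} = \left(-2\right) 25 \left(-36\right) 30 \cdot \frac{1}{20} = \left(-50\right) \left(-36\right) \frac{3}{2} = 1800 \cdot \frac{3}{2} = 2700$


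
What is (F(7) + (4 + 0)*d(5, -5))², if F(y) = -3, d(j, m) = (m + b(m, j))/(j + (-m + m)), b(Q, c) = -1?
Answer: 1521/25 ≈ 60.840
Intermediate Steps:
d(j, m) = (-1 + m)/j (d(j, m) = (m - 1)/(j + (-m + m)) = (-1 + m)/(j + 0) = (-1 + m)/j)
(F(7) + (4 + 0)*d(5, -5))² = (-3 + (4 + 0)*((-1 - 5)/5))² = (-3 + 4*((⅕)*(-6)))² = (-3 + 4*(-6/5))² = (-3 - 24/5)² = (-39/5)² = 1521/25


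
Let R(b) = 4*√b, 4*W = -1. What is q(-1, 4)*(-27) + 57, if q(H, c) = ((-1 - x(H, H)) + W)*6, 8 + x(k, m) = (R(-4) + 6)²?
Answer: -11145/2 + 15552*I ≈ -5572.5 + 15552.0*I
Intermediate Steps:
W = -¼ (W = (¼)*(-1) = -¼ ≈ -0.25000)
x(k, m) = -8 + (6 + 8*I)² (x(k, m) = -8 + (4*√(-4) + 6)² = -8 + (4*(2*I) + 6)² = -8 + (8*I + 6)² = -8 + (6 + 8*I)²)
q(H, c) = 417/2 - 576*I (q(H, c) = ((-1 - (-36 + 96*I)) - ¼)*6 = ((-1 + (36 - 96*I)) - ¼)*6 = ((35 - 96*I) - ¼)*6 = (139/4 - 96*I)*6 = 417/2 - 576*I)
q(-1, 4)*(-27) + 57 = (417/2 - 576*I)*(-27) + 57 = (-11259/2 + 15552*I) + 57 = -11145/2 + 15552*I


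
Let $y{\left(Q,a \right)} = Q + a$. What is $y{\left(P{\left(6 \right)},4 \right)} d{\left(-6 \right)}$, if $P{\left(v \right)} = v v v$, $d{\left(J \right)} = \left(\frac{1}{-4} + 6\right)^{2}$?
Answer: $\frac{29095}{4} \approx 7273.8$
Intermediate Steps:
$d{\left(J \right)} = \frac{529}{16}$ ($d{\left(J \right)} = \left(- \frac{1}{4} + 6\right)^{2} = \left(\frac{23}{4}\right)^{2} = \frac{529}{16}$)
$P{\left(v \right)} = v^{3}$ ($P{\left(v \right)} = v^{2} v = v^{3}$)
$y{\left(P{\left(6 \right)},4 \right)} d{\left(-6 \right)} = \left(6^{3} + 4\right) \frac{529}{16} = \left(216 + 4\right) \frac{529}{16} = 220 \cdot \frac{529}{16} = \frac{29095}{4}$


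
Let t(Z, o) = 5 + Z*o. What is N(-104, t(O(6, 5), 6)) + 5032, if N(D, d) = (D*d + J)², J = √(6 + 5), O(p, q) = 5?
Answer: 13254643 - 7280*√11 ≈ 1.3230e+7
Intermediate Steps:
J = √11 ≈ 3.3166
N(D, d) = (√11 + D*d)² (N(D, d) = (D*d + √11)² = (√11 + D*d)²)
N(-104, t(O(6, 5), 6)) + 5032 = (√11 - 104*(5 + 5*6))² + 5032 = (√11 - 104*(5 + 30))² + 5032 = (√11 - 104*35)² + 5032 = (√11 - 3640)² + 5032 = (-3640 + √11)² + 5032 = 5032 + (-3640 + √11)²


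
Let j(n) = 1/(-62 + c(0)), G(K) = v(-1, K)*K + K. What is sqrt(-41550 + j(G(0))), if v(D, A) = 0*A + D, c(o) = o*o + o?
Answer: I*sqrt(159718262)/62 ≈ 203.84*I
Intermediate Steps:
c(o) = o + o**2 (c(o) = o**2 + o = o + o**2)
v(D, A) = D (v(D, A) = 0 + D = D)
G(K) = 0 (G(K) = -K + K = 0)
j(n) = -1/62 (j(n) = 1/(-62 + 0*(1 + 0)) = 1/(-62 + 0*1) = 1/(-62 + 0) = 1/(-62) = -1/62)
sqrt(-41550 + j(G(0))) = sqrt(-41550 - 1/62) = sqrt(-2576101/62) = I*sqrt(159718262)/62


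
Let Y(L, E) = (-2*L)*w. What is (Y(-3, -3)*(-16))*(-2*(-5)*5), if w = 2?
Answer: -9600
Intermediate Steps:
Y(L, E) = -4*L (Y(L, E) = -2*L*2 = -4*L)
(Y(-3, -3)*(-16))*(-2*(-5)*5) = (-4*(-3)*(-16))*(-2*(-5)*5) = (12*(-16))*(10*5) = -192*50 = -9600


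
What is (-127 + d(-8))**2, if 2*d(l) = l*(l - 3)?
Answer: 6889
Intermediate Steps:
d(l) = l*(-3 + l)/2 (d(l) = (l*(l - 3))/2 = (l*(-3 + l))/2 = l*(-3 + l)/2)
(-127 + d(-8))**2 = (-127 + (1/2)*(-8)*(-3 - 8))**2 = (-127 + (1/2)*(-8)*(-11))**2 = (-127 + 44)**2 = (-83)**2 = 6889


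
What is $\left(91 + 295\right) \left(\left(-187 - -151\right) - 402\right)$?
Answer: $-169068$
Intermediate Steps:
$\left(91 + 295\right) \left(\left(-187 - -151\right) - 402\right) = 386 \left(\left(-187 + 151\right) - 402\right) = 386 \left(-36 - 402\right) = 386 \left(-438\right) = -169068$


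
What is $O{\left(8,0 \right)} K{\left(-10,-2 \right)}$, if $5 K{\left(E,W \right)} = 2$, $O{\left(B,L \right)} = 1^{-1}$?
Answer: $\frac{2}{5} \approx 0.4$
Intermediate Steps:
$O{\left(B,L \right)} = 1$
$K{\left(E,W \right)} = \frac{2}{5}$ ($K{\left(E,W \right)} = \frac{1}{5} \cdot 2 = \frac{2}{5}$)
$O{\left(8,0 \right)} K{\left(-10,-2 \right)} = 1 \cdot \frac{2}{5} = \frac{2}{5}$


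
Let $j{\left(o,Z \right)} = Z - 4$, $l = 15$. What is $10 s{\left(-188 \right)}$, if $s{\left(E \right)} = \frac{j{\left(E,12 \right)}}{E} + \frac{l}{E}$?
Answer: $- \frac{115}{94} \approx -1.2234$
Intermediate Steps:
$j{\left(o,Z \right)} = -4 + Z$
$s{\left(E \right)} = \frac{23}{E}$ ($s{\left(E \right)} = \frac{-4 + 12}{E} + \frac{15}{E} = \frac{8}{E} + \frac{15}{E} = \frac{23}{E}$)
$10 s{\left(-188 \right)} = 10 \frac{23}{-188} = 10 \cdot 23 \left(- \frac{1}{188}\right) = 10 \left(- \frac{23}{188}\right) = - \frac{115}{94}$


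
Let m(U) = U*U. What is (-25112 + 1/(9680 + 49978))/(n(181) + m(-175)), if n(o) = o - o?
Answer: -299626339/365405250 ≈ -0.81998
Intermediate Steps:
n(o) = 0
m(U) = U²
(-25112 + 1/(9680 + 49978))/(n(181) + m(-175)) = (-25112 + 1/(9680 + 49978))/(0 + (-175)²) = (-25112 + 1/59658)/(0 + 30625) = (-25112 + 1/59658)/30625 = -1498131695/59658*1/30625 = -299626339/365405250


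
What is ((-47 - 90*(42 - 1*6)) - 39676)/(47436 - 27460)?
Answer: -42963/19976 ≈ -2.1507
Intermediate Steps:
((-47 - 90*(42 - 1*6)) - 39676)/(47436 - 27460) = ((-47 - 90*(42 - 6)) - 39676)/19976 = ((-47 - 90*36) - 39676)*(1/19976) = ((-47 - 3240) - 39676)*(1/19976) = (-3287 - 39676)*(1/19976) = -42963*1/19976 = -42963/19976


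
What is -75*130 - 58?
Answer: -9808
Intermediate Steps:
-75*130 - 58 = -9750 - 58 = -9808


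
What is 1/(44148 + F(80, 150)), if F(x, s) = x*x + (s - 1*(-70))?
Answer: 1/50768 ≈ 1.9697e-5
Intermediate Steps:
F(x, s) = 70 + s + x² (F(x, s) = x² + (s + 70) = x² + (70 + s) = 70 + s + x²)
1/(44148 + F(80, 150)) = 1/(44148 + (70 + 150 + 80²)) = 1/(44148 + (70 + 150 + 6400)) = 1/(44148 + 6620) = 1/50768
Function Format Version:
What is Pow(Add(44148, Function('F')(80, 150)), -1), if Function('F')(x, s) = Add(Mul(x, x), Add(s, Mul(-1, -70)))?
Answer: Rational(1, 50768) ≈ 1.9697e-5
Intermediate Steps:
Function('F')(x, s) = Add(70, s, Pow(x, 2)) (Function('F')(x, s) = Add(Pow(x, 2), Add(s, 70)) = Add(Pow(x, 2), Add(70, s)) = Add(70, s, Pow(x, 2)))
Pow(Add(44148, Function('F')(80, 150)), -1) = Pow(Add(44148, Add(70, 150, Pow(80, 2))), -1) = Pow(Add(44148, Add(70, 150, 6400)), -1) = Pow(Add(44148, 6620), -1) = Pow(50768, -1) = Rational(1, 50768)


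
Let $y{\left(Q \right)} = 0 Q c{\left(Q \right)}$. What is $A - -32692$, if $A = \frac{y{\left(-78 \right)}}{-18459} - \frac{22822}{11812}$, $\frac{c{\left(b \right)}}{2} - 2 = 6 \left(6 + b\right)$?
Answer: $\frac{193067541}{5906} \approx 32690.0$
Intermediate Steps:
$c{\left(b \right)} = 76 + 12 b$ ($c{\left(b \right)} = 4 + 2 \cdot 6 \left(6 + b\right) = 4 + 2 \left(36 + 6 b\right) = 4 + \left(72 + 12 b\right) = 76 + 12 b$)
$y{\left(Q \right)} = 0$ ($y{\left(Q \right)} = 0 Q \left(76 + 12 Q\right) = 0 \left(76 + 12 Q\right) = 0$)
$A = - \frac{11411}{5906}$ ($A = \frac{0}{-18459} - \frac{22822}{11812} = 0 \left(- \frac{1}{18459}\right) - \frac{11411}{5906} = 0 - \frac{11411}{5906} = - \frac{11411}{5906} \approx -1.9321$)
$A - -32692 = - \frac{11411}{5906} - -32692 = - \frac{11411}{5906} + 32692 = \frac{193067541}{5906}$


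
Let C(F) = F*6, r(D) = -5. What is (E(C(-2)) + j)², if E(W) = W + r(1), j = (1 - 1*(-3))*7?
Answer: 121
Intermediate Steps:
C(F) = 6*F
j = 28 (j = (1 + 3)*7 = 4*7 = 28)
E(W) = -5 + W (E(W) = W - 5 = -5 + W)
(E(C(-2)) + j)² = ((-5 + 6*(-2)) + 28)² = ((-5 - 12) + 28)² = (-17 + 28)² = 11² = 121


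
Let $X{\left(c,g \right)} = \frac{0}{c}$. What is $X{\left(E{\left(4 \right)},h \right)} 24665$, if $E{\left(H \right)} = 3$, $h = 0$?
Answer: $0$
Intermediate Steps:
$X{\left(c,g \right)} = 0$
$X{\left(E{\left(4 \right)},h \right)} 24665 = 0 \cdot 24665 = 0$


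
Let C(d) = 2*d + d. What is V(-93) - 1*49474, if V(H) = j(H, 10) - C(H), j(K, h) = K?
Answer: -49288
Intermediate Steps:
C(d) = 3*d
V(H) = -2*H (V(H) = H - 3*H = -2*H)
V(-93) - 1*49474 = -2*(-93) - 1*49474 = 186 - 49474 = -49288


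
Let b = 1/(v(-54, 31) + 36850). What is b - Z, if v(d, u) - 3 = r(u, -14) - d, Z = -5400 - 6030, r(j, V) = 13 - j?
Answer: 421641271/36889 ≈ 11430.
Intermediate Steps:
Z = -11430
v(d, u) = 16 - d - u (v(d, u) = 3 + ((13 - u) - d) = 3 + (13 - d - u) = 16 - d - u)
b = 1/36889 (b = 1/((16 - 1*(-54) - 1*31) + 36850) = 1/((16 + 54 - 31) + 36850) = 1/(39 + 36850) = 1/36889 ≈ 2.7108e-5)
b - Z = 1/36889 - 1*(-11430) = 1/36889 + 11430 = 421641271/36889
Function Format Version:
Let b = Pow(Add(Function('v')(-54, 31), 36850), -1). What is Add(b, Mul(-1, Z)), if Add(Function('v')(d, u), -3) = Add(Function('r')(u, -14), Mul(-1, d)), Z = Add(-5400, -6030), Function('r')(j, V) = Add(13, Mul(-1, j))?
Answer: Rational(421641271, 36889) ≈ 11430.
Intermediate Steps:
Z = -11430
Function('v')(d, u) = Add(16, Mul(-1, d), Mul(-1, u)) (Function('v')(d, u) = Add(3, Add(Add(13, Mul(-1, u)), Mul(-1, d))) = Add(3, Add(13, Mul(-1, d), Mul(-1, u))) = Add(16, Mul(-1, d), Mul(-1, u)))
b = Rational(1, 36889) (b = Pow(Add(Add(16, Mul(-1, -54), Mul(-1, 31)), 36850), -1) = Pow(Add(Add(16, 54, -31), 36850), -1) = Pow(Add(39, 36850), -1) = Pow(36889, -1) = Rational(1, 36889) ≈ 2.7108e-5)
Add(b, Mul(-1, Z)) = Add(Rational(1, 36889), Mul(-1, -11430)) = Add(Rational(1, 36889), 11430) = Rational(421641271, 36889)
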